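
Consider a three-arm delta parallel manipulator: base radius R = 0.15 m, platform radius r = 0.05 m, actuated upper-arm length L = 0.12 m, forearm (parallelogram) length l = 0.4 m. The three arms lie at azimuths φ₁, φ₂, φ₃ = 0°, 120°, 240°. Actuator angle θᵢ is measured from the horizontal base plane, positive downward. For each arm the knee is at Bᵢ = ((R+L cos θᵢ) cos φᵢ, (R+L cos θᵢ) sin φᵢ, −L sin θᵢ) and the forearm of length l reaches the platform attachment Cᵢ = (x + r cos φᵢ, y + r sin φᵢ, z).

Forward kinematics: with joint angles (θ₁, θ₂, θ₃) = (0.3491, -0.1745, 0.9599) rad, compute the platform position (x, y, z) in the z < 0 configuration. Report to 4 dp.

(0.0134, 0.1426, -0.3571)

O1 = (0.2128·cos0.0°, 0.2128·sin0.0°, -0.0410) = (0.2128, 0.0000, -0.0410)
O2 = (0.2182·cos120.0°, 0.2182·sin120.0°, 0.0208) = (-0.1091, 0.1889, 0.0208)
arm 3 at φ=240.0°: (R−r)+L cos θ3 = 0.1688;  O3 = (-0.0844, -0.1462, -0.0983)
|O₂|²−|O₁|² = 0.0011;  |O₃|²−|O₁|² = -0.0088
plane₁₂: -0.6437x+0.3779y+0.1238z = 0.0011
Cramer: x(z) = 0.0073-0.0171z;  y(z) = 0.0153-0.3567z
sphere 1 gives Az²+Bz+C=0 with A=1.1275, B=0.0783, C=-0.1159;  B²−4AC=0.5287;  roots -0.3571, 0.2877;  negative root z = -0.3571
x = 0.0134, y = 0.1426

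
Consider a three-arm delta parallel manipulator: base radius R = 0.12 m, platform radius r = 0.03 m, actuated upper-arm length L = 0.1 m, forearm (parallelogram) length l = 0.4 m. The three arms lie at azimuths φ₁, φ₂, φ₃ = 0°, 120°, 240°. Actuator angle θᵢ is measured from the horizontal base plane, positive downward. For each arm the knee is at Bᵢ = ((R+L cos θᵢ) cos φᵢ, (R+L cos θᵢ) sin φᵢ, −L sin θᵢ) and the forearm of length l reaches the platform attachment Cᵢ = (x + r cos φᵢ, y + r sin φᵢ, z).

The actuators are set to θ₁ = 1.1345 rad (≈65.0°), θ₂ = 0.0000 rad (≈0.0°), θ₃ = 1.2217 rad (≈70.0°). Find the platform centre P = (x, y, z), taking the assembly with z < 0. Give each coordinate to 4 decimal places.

(-0.0729, 0.1508, -0.3992)

arm 1 at φ=0.0°: e+L cos θ1 = 0.1323;  S1 = (0.1323, 0.0000, -0.0906)
S2 = (0.1900·cos120.0°, 0.1900·sin120.0°, 0.0000) = (-0.0950, 0.1645, 0.0000)
φ3=240.0°: virtual centre (-0.0621, -0.1076, -0.0940), radius l
|S₂|²−|S₁|² = 0.0104;  |S₃|²−|S₁|² = -0.0014
[-0.4545 0.3291 0.1813]·P = 0.0104;  [-0.3887 -0.2151 -0.0067]·P = -0.0014
det = 0.2257;  x = -0.0078+0.1630z,  y = 0.0208+-0.3256z
into |P−S₁|² = l²: 1.1326z² + 0.1220z + -0.1317 = 0;  Δ = 0.6117;  z = -0.3992 or 0.2914 → z<0 root = -0.3992
x = -0.0729, y = 0.1508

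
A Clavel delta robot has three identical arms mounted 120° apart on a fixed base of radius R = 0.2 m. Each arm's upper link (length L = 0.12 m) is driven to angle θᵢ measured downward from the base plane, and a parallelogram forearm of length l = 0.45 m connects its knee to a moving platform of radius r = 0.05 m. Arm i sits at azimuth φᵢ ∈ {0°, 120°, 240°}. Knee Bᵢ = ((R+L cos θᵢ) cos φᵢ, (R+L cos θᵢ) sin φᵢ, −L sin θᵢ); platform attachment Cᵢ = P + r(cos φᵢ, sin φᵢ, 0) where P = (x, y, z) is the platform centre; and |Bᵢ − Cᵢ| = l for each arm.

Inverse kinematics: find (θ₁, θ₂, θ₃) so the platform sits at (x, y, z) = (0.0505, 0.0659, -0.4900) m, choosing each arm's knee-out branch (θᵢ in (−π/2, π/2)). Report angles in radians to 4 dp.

φ1=0.0° → target in arm frame (0.0505, 0.0659)
  A=0.0995, B=-0.4900, C=(l²−L²−A²−y'²−z²)/(2L)=-0.2760
  γ=atan2(-0.4900,0.0995)=-1.3705;  ψ=arccos(-0.5520)=2.1556;  θ1=γ+ψ≈0.7851
φ2=120.0° → target in arm frame (0.0318, -0.0767)
  A=0.1182, B=-0.4900, C=(l²−L²−A²−y'²−z²)/(2L)=-0.2994
  θ2 = atan2(B,A) + arccos(C/0.5040) = 0.8726
arm 3 (φ=240.0°): x'=-0.0823, y'=0.0108
  e−x'=0.2323;  (l²−L²−(e−x')²−y'²−z²)/2L = -0.4420
  γ=atan2(-0.4900,0.2323)=-1.1281;  ψ=arccos(-0.8151)=2.5238;  θ3=γ+ψ≈1.3957

θ₁ = 0.7851, θ₂ = 0.8726, θ₃ = 1.3957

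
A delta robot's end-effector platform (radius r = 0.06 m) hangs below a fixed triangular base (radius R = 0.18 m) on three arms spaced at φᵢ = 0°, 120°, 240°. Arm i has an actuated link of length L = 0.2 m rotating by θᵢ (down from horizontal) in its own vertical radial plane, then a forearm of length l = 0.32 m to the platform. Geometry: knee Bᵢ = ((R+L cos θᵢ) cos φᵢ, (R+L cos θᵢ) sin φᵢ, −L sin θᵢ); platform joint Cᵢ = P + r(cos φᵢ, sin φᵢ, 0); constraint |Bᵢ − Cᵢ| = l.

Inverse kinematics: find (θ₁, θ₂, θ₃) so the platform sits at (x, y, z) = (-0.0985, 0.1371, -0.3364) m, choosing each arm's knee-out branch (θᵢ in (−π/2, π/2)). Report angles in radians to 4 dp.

θ₁ = 1.3959, θ₂ = 0.2617, θ₃ = 1.3088

φ1=0.0° → target in arm frame (-0.0985, 0.1371)
  e−x'=0.2185;  (l²−L²−(e−x')²−y'²−z²)/2L = -0.2933
  θ1 = atan2(B,A) + arccos(C/0.4011) = 1.3959
φ2=120.0° → target in arm frame (0.1680, 0.0168)
  A=-0.0480, B=-0.3364, C=(l²−L²−A²−y'²−z²)/(2L)=-0.1334
  γ=atan2(-0.3364,-0.0480)=-1.7125;  ψ=arccos(-0.3925)=1.9741;  θ2=γ+ψ≈0.2617
φ3=240.0° → target in arm frame (-0.0695, -0.1539)
  A=0.1895, B=-0.3364, C=(l²−L²−A²−y'²−z²)/(2L)=-0.2758
  θ3 = atan2(B,A) + arccos(C/0.3861) = 1.3088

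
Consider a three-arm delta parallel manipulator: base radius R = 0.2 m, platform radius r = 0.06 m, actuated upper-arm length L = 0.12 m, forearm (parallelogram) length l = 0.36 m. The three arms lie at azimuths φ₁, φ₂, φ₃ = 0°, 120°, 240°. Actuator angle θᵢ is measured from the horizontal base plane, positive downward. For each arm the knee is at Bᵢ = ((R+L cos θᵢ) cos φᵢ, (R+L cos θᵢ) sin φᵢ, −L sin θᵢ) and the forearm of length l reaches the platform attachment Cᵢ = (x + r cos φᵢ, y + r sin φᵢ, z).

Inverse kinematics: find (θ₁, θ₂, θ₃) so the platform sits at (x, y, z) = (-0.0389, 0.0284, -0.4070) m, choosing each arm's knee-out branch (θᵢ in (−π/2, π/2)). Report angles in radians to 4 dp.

rotate P by −φ1: (-0.0389, 0.0284, -0.4070)
  e−x'=0.1789;  (l²−L²−(e−x')²−y'²−z²)/2L = -0.3469
  γ=atan2(-0.4070,0.1789)=-1.1567;  ψ=arccos(-0.7803)=2.4660;  θ1=γ+ψ≈1.3093
φ2=120.0° → target in arm frame (0.0440, 0.0195)
  A=0.0960, B=-0.4070, C=(l²−L²−A²−y'²−z²)/(2L)=-0.2502
  γ=atan2(-0.4070,0.0960)=-1.3393;  ψ=arccos(-0.5982)=2.2121;  θ2=γ+ψ≈0.8728
rotate P by −φ3: (-0.0051, -0.0479, -0.4070)
  A cos θ + B sin θ = C:  0.1451·cos θ + -0.4070·sin θ = -0.3075
  √(A²+B²)=0.4321;  θ3 = -1.2282+2.3627 ≈ 1.1345

θ₁ = 1.3093, θ₂ = 0.8728, θ₃ = 1.1345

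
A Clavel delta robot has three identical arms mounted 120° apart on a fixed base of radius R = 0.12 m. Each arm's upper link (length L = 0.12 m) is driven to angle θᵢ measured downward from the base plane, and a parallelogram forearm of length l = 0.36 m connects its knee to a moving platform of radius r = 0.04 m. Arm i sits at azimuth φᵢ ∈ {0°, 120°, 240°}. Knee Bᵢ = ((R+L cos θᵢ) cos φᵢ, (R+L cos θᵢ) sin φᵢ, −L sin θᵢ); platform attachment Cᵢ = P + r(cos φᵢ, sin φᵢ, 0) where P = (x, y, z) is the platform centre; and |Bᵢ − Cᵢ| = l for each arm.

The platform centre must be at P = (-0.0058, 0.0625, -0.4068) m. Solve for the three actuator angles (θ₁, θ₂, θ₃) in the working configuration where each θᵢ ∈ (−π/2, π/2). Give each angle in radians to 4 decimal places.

φ1=0.0° → target in arm frame (-0.0058, 0.0625)
  A cos θ + B sin θ = C:  0.0858·cos θ + -0.4068·sin θ = -0.2565
  √(A²+B²)=0.4157;  θ1 = -1.3629+2.2356 ≈ 0.8727
φ2=120.0° → target in arm frame (0.0570, -0.0262)
  e−x'=0.0230;  (l²−L²−(e−x')²−y'²−z²)/2L = -0.2146
  θ2 = atan2(B,A) + arccos(C/0.4074) = 0.6111
φ3=240.0° → target in arm frame (-0.0512, -0.0363)
  e−x'=0.1312;  (l²−L²−(e−x')²−y'²−z²)/2L = -0.2868
  θ3 = atan2(B,A) + arccos(C/0.4274) = 1.0474

θ₁ = 0.8727, θ₂ = 0.6111, θ₃ = 1.0474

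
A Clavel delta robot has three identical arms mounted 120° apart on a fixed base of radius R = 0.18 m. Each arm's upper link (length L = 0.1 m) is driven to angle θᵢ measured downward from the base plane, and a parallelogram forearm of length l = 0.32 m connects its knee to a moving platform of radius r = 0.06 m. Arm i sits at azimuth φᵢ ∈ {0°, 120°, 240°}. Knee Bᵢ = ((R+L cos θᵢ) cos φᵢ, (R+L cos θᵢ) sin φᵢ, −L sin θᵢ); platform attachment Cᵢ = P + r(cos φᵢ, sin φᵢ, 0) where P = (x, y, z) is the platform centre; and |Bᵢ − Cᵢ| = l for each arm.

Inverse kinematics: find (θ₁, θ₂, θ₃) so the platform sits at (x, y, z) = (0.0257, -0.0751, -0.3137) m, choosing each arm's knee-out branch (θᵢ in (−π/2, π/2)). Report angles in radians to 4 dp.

φ1=0.0° → target in arm frame (0.0257, -0.0751)
  A=0.0943, B=-0.3137, C=(l²−L²−A²−y'²−z²)/(2L)=-0.1027
  θ1 = atan2(B,A) + arccos(C/0.3276) = 0.6109
rotate P by −φ2: (-0.0779, 0.0153, -0.3137)
  A cos θ + B sin θ = C:  0.1979·cos θ + -0.3137·sin θ = -0.2270
  γ=atan2(-0.3137,0.1979)=-1.0080;  ψ=arccos(-0.6120)=2.2294;  θ2=γ+ψ≈1.2214
φ3=240.0° → target in arm frame (0.0522, 0.0598)
  A=0.0678, B=-0.3137, C=(l²−L²−A²−y'²−z²)/(2L)=-0.0709
  γ=atan2(-0.3137,0.0678)=-1.3579;  ψ=arccos(-0.2210)=1.7936;  θ3=γ+ψ≈0.4357

θ₁ = 0.6109, θ₂ = 1.2214, θ₃ = 0.4357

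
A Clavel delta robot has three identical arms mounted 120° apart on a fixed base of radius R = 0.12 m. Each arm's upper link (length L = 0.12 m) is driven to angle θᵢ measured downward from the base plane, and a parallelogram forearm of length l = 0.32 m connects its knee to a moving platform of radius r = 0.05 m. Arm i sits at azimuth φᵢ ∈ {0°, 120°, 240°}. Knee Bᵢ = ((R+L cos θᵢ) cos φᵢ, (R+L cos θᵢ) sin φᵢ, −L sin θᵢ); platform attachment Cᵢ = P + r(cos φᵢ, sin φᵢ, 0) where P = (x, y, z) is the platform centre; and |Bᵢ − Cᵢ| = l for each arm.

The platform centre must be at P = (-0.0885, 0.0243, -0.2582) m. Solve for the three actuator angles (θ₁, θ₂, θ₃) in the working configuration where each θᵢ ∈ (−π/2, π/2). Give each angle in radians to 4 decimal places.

arm 1 (φ=0.0°): x'=-0.0885, y'=0.0243
  e−x'=0.1585;  (l²−L²−(e−x')²−y'²−z²)/2L = -0.0182
  √(A²+B²)=0.3030;  θ1 = -1.0202+1.6311 ≈ 0.6108
arm 2 (φ=120.0°): x'=0.0653, y'=0.0645
  e−x'=0.0047;  (l²−L²−(e−x')²−y'²−z²)/2L = 0.0715
  γ=atan2(-0.2582,0.0047)=-1.5526;  ψ=arccos(0.2767)=1.2904;  θ2=γ+ψ≈-0.2622
rotate P by −φ3: (0.0232, -0.0888, -0.2582)
  e−x'=0.0468;  (l²−L²−(e−x')²−y'²−z²)/2L = 0.0469
  θ3 = atan2(B,A) + arccos(C/0.2624) = -0.0005

θ₁ = 0.6108, θ₂ = -0.2622, θ₃ = -0.0005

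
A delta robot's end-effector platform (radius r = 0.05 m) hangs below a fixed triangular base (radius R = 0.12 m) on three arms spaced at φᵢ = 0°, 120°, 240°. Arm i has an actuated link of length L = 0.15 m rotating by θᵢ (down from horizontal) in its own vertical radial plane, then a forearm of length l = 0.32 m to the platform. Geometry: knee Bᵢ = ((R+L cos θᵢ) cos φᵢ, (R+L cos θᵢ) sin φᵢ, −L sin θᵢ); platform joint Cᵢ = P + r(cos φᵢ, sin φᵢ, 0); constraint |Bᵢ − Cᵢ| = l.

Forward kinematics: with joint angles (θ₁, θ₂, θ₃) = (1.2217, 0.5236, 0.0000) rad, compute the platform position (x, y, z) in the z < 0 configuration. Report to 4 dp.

centre 1 = (0.1213·cos0.0°, 0.1213·sin0.0°, -0.1410) = (0.1213, 0.0000, -0.1410)
φ2=120.0°: virtual centre (-0.1000, 0.1731, -0.0750), radius l
arm 3 at φ=240.0°: ρ3 = 0.2200;  centre 3 = (-0.1100, -0.1905, 0.0000)
|centre ₂|²−|centre ₁|² = 0.0110;  |centre ₃|²−|centre ₁|² = 0.0138
[-0.4425 0.3462 0.1319]·P = 0.0110;  [-0.4626 -0.3811 0.2819]·P = 0.0138
Cramer: x(z) = -0.0273+0.4497z;  y(z) = -0.0031+0.1938z
sphere 1 gives Az²+Bz+C=0 with A=1.2398, B=0.1470, C=-0.0604;  B²−4AC=0.3213;  roots -0.2879, 0.1693;  negative root z = -0.2879
x = -0.1568, y = -0.0589

(-0.1568, -0.0589, -0.2879)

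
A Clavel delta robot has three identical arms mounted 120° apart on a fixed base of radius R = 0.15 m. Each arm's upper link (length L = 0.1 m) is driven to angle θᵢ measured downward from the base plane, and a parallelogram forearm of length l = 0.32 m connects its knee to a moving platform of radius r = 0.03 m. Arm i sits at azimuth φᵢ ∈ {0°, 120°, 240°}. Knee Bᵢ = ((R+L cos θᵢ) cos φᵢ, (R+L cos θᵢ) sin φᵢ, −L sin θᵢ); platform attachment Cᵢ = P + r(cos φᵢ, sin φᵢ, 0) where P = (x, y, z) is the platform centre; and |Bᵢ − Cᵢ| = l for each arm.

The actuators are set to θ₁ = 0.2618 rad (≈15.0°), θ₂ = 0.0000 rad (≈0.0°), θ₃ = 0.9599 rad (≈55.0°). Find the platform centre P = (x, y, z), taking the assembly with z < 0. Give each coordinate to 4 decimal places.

(0.0243, 0.0803, -0.2687)

O1 = (0.2166·cos0.0°, 0.2166·sin0.0°, -0.0259) = (0.2166, 0.0000, -0.0259)
arm 2 at φ=120.0°: ρ2 = 0.2200;  O2 = (-0.1100, 0.1905, 0.0000)
arm 3 at φ=240.0°: ρ3 = 0.1774;  O3 = (-0.0887, -0.1536, -0.0819)
|O₂|²−|O₁|² = 0.0008;  |O₃|²−|O₁|² = -0.0094
linear system: -0.6532x+0.3811y = 0.0008−0.0518z; -0.6105x+-0.3072y = -0.0094−-0.1121z
Cramer: x(z) = 0.0077-0.0619z;  y(z) = 0.0153-0.2419z
sphere 1 gives Az²+Bz+C=0 with A=1.0623, B=0.0702, C=-0.0579;  B²−4AC=0.2508;  roots -0.2687, 0.2027;  negative root z = -0.2687
x = 0.0243, y = 0.0803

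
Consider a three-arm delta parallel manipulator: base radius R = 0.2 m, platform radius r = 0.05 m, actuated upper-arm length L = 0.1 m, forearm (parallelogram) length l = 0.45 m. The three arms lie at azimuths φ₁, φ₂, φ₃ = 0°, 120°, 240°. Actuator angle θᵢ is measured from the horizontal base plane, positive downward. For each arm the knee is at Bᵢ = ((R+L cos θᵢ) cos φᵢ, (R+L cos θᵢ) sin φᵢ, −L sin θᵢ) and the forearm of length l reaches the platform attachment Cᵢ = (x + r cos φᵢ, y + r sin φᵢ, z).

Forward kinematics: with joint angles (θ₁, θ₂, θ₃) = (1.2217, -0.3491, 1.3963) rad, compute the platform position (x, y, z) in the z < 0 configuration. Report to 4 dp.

φ1=0.0°: virtual centre (0.1842, 0.0000, -0.0940), radius l
S2 = (0.2440·cos120.0°, 0.2440·sin120.0°, 0.0342) = (-0.1220, 0.2113, 0.0342)
S3 = (0.1674·cos240.0°, 0.1674·sin240.0°, -0.0985) = (-0.0837, -0.1449, -0.0985)
|S₂|²−|S₁|² = 0.0179;  |S₃|²−|S₁|² = -0.0051
plane₁₂: -0.6124x+0.4226y+0.2563z = 0.0179
Cramer: x(z) = -0.0076+0.1745z;  y(z) = 0.0314-0.3537z
into |P−S₁|² = l²: 1.1556z² + 0.0987z + -0.1559 = 0;  Δ = 0.7304;  z = -0.4125 or 0.3271 → z<0 root = -0.4125
x = -0.0796, y = 0.1774

(-0.0796, 0.1774, -0.4125)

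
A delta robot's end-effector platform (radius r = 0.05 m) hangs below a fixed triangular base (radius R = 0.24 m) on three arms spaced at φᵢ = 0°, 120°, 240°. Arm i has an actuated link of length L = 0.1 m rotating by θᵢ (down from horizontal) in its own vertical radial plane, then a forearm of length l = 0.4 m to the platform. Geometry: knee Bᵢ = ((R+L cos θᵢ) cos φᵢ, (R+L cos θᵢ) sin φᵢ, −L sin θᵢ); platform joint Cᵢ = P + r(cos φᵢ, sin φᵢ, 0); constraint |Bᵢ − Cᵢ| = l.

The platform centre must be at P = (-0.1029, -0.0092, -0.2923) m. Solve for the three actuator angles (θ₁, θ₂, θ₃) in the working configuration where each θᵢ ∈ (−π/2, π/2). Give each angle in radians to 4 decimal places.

rotate P by −φ1: (-0.1029, -0.0092, -0.2923)
  A cos θ + B sin θ = C:  0.2929·cos θ + -0.2923·sin θ = -0.1066
  γ=atan2(-0.2923,0.2929)=-0.7844;  ψ=arccos(-0.2575)=1.8313;  θ1=γ+ψ≈1.0469
rotate P by −φ2: (0.0435, 0.0937, -0.2923)
  e−x'=0.1465;  (l²−L²−(e−x')²−y'²−z²)/2L = 0.1716
  √(A²+B²)=0.3270;  θ2 = -1.1061+1.0184 ≈ -0.0877
rotate P by −φ3: (0.0594, -0.0845, -0.2923)
  A=0.1306, B=-0.2923, C=(l²−L²−A²−y'²−z²)/(2L)=0.2018
  √(A²+B²)=0.3201;  θ3 = -1.1507+0.8887 ≈ -0.2620

θ₁ = 1.0469, θ₂ = -0.0877, θ₃ = -0.2620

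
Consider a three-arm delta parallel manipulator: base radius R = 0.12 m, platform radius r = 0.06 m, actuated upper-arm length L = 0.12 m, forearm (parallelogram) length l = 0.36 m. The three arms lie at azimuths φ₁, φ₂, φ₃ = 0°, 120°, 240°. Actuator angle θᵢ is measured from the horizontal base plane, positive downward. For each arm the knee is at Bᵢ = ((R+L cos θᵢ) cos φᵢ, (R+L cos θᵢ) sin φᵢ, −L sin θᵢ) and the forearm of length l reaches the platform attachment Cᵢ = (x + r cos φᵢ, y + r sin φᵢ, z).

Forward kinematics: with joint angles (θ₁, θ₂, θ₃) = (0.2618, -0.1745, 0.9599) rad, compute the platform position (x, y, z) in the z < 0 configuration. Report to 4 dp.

(0.0283, 0.1569, -0.3195)

arm 1 at φ=0.0°: ρ1 = 0.1759;  O1 = (0.1759, 0.0000, -0.0311)
φ2=120.0°: virtual centre (-0.0891, 0.1543, 0.0208), radius l
φ3=240.0°: virtual centre (-0.0644, -0.1116, -0.0983), radius l
subtract pairs → two planes through P
plane₁₂: -0.5300x+0.3086y+0.1038z = 0.0003
det = 0.2666;  x = 0.0063+-0.0688z,  y = 0.0117+-0.4544z
sphere 1 gives Az²+Bz+C=0 with A=1.2113, B=0.0748, C=-0.0997;  B²−4AC=0.4888;  roots -0.3195, 0.2577;  negative root z = -0.3195
x = 0.0283, y = 0.1569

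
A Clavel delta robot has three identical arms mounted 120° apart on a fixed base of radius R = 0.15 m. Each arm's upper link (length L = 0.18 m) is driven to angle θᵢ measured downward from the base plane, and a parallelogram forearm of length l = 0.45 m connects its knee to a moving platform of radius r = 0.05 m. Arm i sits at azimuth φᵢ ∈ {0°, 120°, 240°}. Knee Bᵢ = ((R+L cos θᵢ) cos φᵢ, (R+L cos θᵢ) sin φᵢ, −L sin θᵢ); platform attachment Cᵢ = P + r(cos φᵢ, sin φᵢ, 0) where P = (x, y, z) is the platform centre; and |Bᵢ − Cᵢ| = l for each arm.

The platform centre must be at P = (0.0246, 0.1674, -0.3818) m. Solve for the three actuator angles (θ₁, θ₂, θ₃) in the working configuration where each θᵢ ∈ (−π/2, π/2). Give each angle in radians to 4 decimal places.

arm 1 (φ=0.0°): x'=0.0246, y'=0.1674
  A cos θ + B sin θ = C:  0.0754·cos θ + -0.3818·sin θ = -0.0261
  √(A²+B²)=0.3892;  θ1 = -1.3758+1.6378 ≈ 0.2620
arm 2 (φ=120.0°): x'=0.1327, y'=-0.1050
  A=-0.0327, B=-0.3818, C=(l²−L²−A²−y'²−z²)/(2L)=0.0340
  θ2 = atan2(B,A) + arccos(C/0.3832) = -0.1742
arm 3 (φ=240.0°): x'=-0.1573, y'=-0.0624
  A=0.2573, B=-0.3818, C=(l²−L²−A²−y'²−z²)/(2L)=-0.1271
  θ3 = atan2(B,A) + arccos(C/0.4604) = 0.8726

θ₁ = 0.2620, θ₂ = -0.1742, θ₃ = 0.8726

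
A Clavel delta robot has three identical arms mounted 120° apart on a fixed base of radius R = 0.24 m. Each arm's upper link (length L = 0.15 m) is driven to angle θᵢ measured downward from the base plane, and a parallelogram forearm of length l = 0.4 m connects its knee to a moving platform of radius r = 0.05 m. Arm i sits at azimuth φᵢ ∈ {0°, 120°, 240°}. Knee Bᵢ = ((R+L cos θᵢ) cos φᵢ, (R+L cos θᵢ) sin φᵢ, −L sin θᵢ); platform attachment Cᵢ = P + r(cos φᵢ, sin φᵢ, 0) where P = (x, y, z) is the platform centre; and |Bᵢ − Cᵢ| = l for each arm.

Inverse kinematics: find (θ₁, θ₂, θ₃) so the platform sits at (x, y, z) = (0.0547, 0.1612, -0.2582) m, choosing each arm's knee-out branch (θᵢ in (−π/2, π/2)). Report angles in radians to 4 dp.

θ₁ = 0.1743, θ₂ = -0.3491, θ₃ = 1.3963

rotate P by −φ1: (0.0547, 0.1612, -0.2582)
  A cos θ + B sin θ = C:  0.1353·cos θ + -0.2582·sin θ = 0.0885
  √(A²+B²)=0.2915;  θ1 = -1.0881+1.2624 ≈ 0.1743
arm 2 (φ=120.0°): x'=0.1123, y'=-0.1280
  A cos θ + B sin θ = C:  0.0777·cos θ + -0.2582·sin θ = 0.1614
  θ2 = atan2(B,A) + arccos(C/0.2697) = -0.3491
arm 3 (φ=240.0°): x'=-0.1670, y'=-0.0332
  e−x'=0.3570;  (l²−L²−(e−x')²−y'²−z²)/2L = -0.1923
  √(A²+B²)=0.4405;  θ3 = -0.6262+2.0225 ≈ 1.3963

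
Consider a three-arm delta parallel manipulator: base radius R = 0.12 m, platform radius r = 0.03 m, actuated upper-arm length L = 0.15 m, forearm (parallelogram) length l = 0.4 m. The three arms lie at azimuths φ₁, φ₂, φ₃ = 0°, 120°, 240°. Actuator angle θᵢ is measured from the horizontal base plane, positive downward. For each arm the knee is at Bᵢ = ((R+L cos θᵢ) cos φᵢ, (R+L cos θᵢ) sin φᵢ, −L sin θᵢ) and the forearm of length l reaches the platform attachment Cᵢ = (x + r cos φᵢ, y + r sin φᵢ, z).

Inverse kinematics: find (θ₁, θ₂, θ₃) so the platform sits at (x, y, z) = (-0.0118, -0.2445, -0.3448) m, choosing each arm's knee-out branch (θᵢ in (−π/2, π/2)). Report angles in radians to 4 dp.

arm 1 (φ=0.0°): x'=-0.0118, y'=-0.2445
  A=0.1018, B=-0.3448, C=(l²−L²−A²−y'²−z²)/(2L)=-0.1718
  γ=atan2(-0.3448,0.1018)=-1.2837;  ψ=arccos(-0.4778)=2.0689;  θ1=γ+ψ≈0.7852
rotate P by −φ2: (-0.2058, 0.1325, -0.3448)
  e−x'=0.2958;  (l²−L²−(e−x')²−y'²−z²)/2L = -0.2882
  √(A²+B²)=0.4543;  θ2 = -0.8617+2.2579 ≈ 1.3963
φ3=240.0° → target in arm frame (0.2176, 0.1120)
  A cos θ + B sin θ = C:  -0.1276·cos θ + -0.3448·sin θ = -0.0341
  θ3 = atan2(B,A) + arccos(C/0.3677) = -0.2617

θ₁ = 0.7852, θ₂ = 1.3963, θ₃ = -0.2617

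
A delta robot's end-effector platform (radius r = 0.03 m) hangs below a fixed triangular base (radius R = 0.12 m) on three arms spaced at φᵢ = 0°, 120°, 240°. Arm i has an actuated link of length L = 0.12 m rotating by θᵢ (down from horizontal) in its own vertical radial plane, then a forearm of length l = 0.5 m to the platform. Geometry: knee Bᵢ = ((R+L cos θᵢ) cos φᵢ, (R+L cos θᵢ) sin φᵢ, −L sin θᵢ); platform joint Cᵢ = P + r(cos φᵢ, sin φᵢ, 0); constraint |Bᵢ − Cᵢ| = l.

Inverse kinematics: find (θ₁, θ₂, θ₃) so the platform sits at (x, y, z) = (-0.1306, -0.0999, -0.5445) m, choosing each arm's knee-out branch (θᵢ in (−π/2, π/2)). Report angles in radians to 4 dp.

θ₁ = 1.3966, θ₂ = 1.0473, θ₃ = 0.4365

φ1=0.0° → target in arm frame (-0.1306, -0.0999)
  A cos θ + B sin θ = C:  0.2206·cos θ + -0.5445·sin θ = -0.4980
  γ=atan2(-0.5445,0.2206)=-1.1859;  ψ=arccos(-0.8477)=2.5824;  θ1=γ+ψ≈1.3966
φ2=120.0° → target in arm frame (-0.0212, 0.1631)
  A=0.1112, B=-0.5445, C=(l²−L²−A²−y'²−z²)/(2L)=-0.4160
  √(A²+B²)=0.5557;  θ2 = -1.3693+2.4166 ≈ 1.0473
arm 3 (φ=240.0°): x'=0.1518, y'=-0.0632
  e−x'=-0.0618;  (l²−L²−(e−x')²−y'²−z²)/2L = -0.2862
  √(A²+B²)=0.5480;  θ3 = -1.6838+2.1203 ≈ 0.4365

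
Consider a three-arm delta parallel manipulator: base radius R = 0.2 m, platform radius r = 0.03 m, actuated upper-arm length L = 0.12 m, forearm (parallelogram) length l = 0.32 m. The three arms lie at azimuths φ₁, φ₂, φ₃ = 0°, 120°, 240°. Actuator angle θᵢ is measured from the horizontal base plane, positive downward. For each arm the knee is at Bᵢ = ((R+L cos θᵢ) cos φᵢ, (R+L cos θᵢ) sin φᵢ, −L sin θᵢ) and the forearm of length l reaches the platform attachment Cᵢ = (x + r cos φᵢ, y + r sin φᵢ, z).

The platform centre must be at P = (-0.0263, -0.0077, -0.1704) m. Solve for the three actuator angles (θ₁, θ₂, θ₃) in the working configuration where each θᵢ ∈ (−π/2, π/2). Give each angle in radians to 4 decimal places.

arm 1 (φ=0.0°): x'=-0.0263, y'=-0.0077
  A=0.1963, B=-0.1704, C=(l²−L²−A²−y'²−z²)/(2L)=0.0849
  θ1 = atan2(B,A) + arccos(C/0.2599) = 0.5233
rotate P by −φ2: (0.0065, 0.0266, -0.1704)
  A cos θ + B sin θ = C:  0.1635·cos θ + -0.1704·sin θ = 0.1313
  θ2 = atan2(B,A) + arccos(C/0.2362) = 0.1752
rotate P by −φ3: (0.0198, -0.0189, -0.1704)
  A=0.1502, B=-0.1704, C=(l²−L²−A²−y'²−z²)/(2L)=0.1502
  γ=atan2(-0.1704,0.1502)=-0.8484;  ψ=arccos(0.6613)=0.8482;  θ3=γ+ψ≈-0.0002

θ₁ = 0.5233, θ₂ = 0.1752, θ₃ = -0.0002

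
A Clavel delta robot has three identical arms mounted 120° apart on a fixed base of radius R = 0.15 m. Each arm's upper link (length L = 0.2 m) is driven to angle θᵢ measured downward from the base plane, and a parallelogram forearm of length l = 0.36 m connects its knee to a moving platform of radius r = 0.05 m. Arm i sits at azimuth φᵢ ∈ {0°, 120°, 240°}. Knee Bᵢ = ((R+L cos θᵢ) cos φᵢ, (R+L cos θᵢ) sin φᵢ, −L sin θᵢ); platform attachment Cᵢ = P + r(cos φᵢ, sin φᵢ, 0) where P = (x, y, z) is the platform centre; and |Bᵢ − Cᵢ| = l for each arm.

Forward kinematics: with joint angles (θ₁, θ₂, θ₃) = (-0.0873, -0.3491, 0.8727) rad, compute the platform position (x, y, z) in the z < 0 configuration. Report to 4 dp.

arm 1 at φ=0.0°: e+L cos θ1 = 0.2992;  centre 1 = (0.2992, 0.0000, 0.0174)
arm 2 at φ=120.0°: e+L cos θ2 = 0.2879;  centre 2 = (-0.1440, 0.2494, 0.0684)
centre 3 = (0.2286·cos240.0°, 0.2286·sin240.0°, -0.1532) = (-0.1143, -0.1979, -0.1532)
subtract pairs → two planes through P
linear system: -0.8864x+0.4987y = -0.0023−0.1019z; -0.8270x+-0.3959y = -0.0141−-0.3413z
det = 0.7634;  x = 0.0104+-0.1701z,  y = 0.0140+-0.5068z
into |P−centre ₁|² = l²: 1.2858z² + 0.0492z + -0.0457 = 0;  Δ = 0.2373;  z = -0.2086 or 0.1703 → z<0 root = -0.2086
x = 0.0459, y = 0.1197

(0.0459, 0.1197, -0.2086)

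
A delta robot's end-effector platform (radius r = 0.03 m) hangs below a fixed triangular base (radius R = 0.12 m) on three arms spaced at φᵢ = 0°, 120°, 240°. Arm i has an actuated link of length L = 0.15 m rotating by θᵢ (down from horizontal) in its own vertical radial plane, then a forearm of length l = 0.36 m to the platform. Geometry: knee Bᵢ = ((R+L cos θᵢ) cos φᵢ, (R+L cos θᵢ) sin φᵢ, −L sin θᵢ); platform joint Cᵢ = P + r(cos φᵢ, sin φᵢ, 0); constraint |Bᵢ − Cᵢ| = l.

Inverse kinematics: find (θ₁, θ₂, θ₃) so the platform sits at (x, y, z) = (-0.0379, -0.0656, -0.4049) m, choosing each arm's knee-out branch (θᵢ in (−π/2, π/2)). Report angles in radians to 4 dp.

θ₁ = 0.9600, θ₂ = 0.9599, θ₃ = 0.5237

rotate P by −φ1: (-0.0379, -0.0656, -0.4049)
  A cos θ + B sin θ = C:  0.1279·cos θ + -0.4049·sin θ = -0.2584
  γ=atan2(-0.4049,0.1279)=-1.2648;  ψ=arccos(-0.6084)=2.2249;  θ1=γ+ψ≈0.9600
arm 2 (φ=120.0°): x'=-0.0379, y'=0.0656
  A cos θ + B sin θ = C:  0.1279·cos θ + -0.4049·sin θ = -0.2583
  √(A²+B²)=0.4246;  θ2 = -1.2649+2.2248 ≈ 0.9599
rotate P by −φ3: (0.0758, 0.0000, -0.4049)
  A=0.0142, B=-0.4049, C=(l²−L²−A²−y'²−z²)/(2L)=-0.1902
  √(A²+B²)=0.4052;  θ3 = -1.5356+2.0593 ≈ 0.5237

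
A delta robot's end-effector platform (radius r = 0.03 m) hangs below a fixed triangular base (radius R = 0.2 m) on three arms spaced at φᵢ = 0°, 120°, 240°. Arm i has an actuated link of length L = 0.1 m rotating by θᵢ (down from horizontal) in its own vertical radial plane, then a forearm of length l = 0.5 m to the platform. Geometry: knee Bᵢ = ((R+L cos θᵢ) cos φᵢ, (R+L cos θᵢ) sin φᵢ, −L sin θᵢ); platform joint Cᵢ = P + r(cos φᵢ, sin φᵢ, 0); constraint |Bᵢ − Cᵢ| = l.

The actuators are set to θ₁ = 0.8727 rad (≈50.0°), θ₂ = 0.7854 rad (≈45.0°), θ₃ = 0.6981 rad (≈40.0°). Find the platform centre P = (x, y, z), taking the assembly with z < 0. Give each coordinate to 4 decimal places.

(-0.0174, -0.0100, -0.5085)

φ1=0.0°: virtual centre (0.2343, 0.0000, -0.0766), radius l
arm 2 at φ=120.0°: e+L cos θ2 = 0.2407;  S2 = (-0.1204, 0.2085, -0.0707)
S3 = (0.2466·cos240.0°, 0.2466·sin240.0°, -0.0643) = (-0.1233, -0.2136, -0.0643)
subtract pairs → two planes through P
linear system: -0.7093x+0.4169y = 0.0022−0.0118z; -0.7152x+-0.4271y = 0.0042−0.0247z
Cramer: x(z) = -0.0045+0.0255z;  y(z) = -0.0023+0.0151z
quadratic in z: (1.0009)z²+(0.1410)z+(-0.1871)=0, √Δ=0.8770 → z ∈ {-0.5085, 0.3677}; z = -0.5085 (taking z<0)
x = -0.0174, y = -0.0100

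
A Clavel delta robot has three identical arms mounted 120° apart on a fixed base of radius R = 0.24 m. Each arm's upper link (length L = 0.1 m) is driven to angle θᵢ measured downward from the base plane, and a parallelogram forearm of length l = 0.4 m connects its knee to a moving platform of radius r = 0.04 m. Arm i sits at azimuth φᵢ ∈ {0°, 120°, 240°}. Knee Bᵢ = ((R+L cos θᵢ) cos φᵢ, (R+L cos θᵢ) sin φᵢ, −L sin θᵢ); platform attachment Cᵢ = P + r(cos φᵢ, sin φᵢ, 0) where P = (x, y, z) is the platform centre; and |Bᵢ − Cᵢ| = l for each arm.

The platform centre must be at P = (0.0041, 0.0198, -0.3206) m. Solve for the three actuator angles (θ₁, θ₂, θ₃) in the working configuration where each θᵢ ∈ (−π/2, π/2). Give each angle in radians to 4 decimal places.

θ₁ = 0.4359, θ₂ = 0.3487, θ₃ = 0.6109

arm 1 (φ=0.0°): x'=0.0041, y'=0.0198
  e−x'=0.1959;  (l²−L²−(e−x')²−y'²−z²)/2L = 0.0422
  √(A²+B²)=0.3757;  θ1 = -1.0223+1.4581 ≈ 0.4359
arm 2 (φ=120.0°): x'=0.0151, y'=-0.0135
  e−x'=0.1849;  (l²−L²−(e−x')²−y'²−z²)/2L = 0.0642
  √(A²+B²)=0.3701;  θ2 = -1.0477+1.3964 ≈ 0.3487
rotate P by −φ3: (-0.0192, -0.0063, -0.3206)
  e−x'=0.2192;  (l²−L²−(e−x')²−y'²−z²)/2L = -0.0044
  γ=atan2(-0.3206,0.2192)=-0.9711;  ψ=arccos(-0.0112)=1.5820;  θ3=γ+ψ≈0.6109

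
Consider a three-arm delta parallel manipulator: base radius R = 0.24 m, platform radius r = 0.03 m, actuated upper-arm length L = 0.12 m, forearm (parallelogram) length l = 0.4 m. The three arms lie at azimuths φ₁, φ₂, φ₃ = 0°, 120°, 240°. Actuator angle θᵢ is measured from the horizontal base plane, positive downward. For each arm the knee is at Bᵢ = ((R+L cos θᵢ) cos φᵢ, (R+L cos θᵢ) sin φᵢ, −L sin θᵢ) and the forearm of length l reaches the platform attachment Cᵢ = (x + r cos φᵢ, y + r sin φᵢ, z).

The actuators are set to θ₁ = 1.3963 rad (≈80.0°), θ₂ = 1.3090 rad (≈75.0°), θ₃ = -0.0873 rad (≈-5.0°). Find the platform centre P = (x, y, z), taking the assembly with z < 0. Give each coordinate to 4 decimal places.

(-0.0785, -0.1182, -0.3425)

φ1=0.0°: virtual centre (0.2308, 0.0000, -0.1182), radius l
S2 = (0.2411·cos120.0°, 0.2411·sin120.0°, -0.1159) = (-0.1205, 0.2088, -0.1159)
S3 = (0.3295·cos240.0°, 0.3295·sin240.0°, 0.0105) = (-0.1648, -0.2854, 0.0105)
subtract pairs → two planes through P
plane₁₂: -0.7027x+0.4175y+0.0045z = 0.0043
det = 0.7315;  x = -0.0270+0.1504z,  y = -0.0352+0.2423z
sphere 1 gives Az²+Bz+C=0 with A=1.0813, B=0.1417, C=-0.0783;  B²−4AC=0.3588;  roots -0.3425, 0.2114;  negative root z = -0.3425
x = -0.0785, y = -0.1182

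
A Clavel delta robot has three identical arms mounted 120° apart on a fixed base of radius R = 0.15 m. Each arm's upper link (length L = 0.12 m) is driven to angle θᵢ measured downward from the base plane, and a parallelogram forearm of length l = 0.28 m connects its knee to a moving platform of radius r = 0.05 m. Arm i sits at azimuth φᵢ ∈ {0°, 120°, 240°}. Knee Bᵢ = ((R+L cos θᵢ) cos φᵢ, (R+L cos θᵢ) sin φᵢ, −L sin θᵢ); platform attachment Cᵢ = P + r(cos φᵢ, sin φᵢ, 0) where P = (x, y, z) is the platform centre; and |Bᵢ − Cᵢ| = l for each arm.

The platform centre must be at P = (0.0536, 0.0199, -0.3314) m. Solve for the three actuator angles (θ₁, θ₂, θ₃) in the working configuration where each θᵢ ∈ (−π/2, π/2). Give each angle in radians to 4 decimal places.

θ₁ = 0.7855, θ₂ = 1.1351, θ₃ = 1.3094

rotate P by −φ1: (0.0536, 0.0199, -0.3314)
  A cos θ + B sin θ = C:  0.0464·cos θ + -0.3314·sin θ = -0.2016
  √(A²+B²)=0.3346;  θ1 = -1.4317+2.2172 ≈ 0.7855
rotate P by −φ2: (-0.0096, -0.0564, -0.3314)
  e−x'=0.1096;  (l²−L²−(e−x')²−y'²−z²)/2L = -0.2542
  √(A²+B²)=0.3490;  θ2 = -1.2515+2.3866 ≈ 1.1351
arm 3 (φ=240.0°): x'=-0.0440, y'=0.0365
  A=0.1440, B=-0.3314, C=(l²−L²−A²−y'²−z²)/(2L)=-0.2829
  √(A²+B²)=0.3613;  θ3 = -1.1608+2.4702 ≈ 1.3094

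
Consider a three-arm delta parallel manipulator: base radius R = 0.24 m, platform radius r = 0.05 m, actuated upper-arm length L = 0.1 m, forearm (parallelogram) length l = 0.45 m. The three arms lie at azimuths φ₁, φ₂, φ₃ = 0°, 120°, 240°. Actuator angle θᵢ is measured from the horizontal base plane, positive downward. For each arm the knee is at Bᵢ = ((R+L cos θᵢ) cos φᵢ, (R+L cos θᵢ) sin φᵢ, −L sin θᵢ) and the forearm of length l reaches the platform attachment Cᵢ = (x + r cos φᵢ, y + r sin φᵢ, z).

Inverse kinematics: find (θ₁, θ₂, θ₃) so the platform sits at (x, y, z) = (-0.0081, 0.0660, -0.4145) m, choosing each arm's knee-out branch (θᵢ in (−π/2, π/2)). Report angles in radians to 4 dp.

arm 1 (φ=0.0°): x'=-0.0081, y'=0.0660
  A cos θ + B sin θ = C:  0.1981·cos θ + -0.4145·sin θ = -0.1145
  θ1 = atan2(B,A) + arccos(C/0.4594) = 0.6978
φ2=120.0° → target in arm frame (0.0612, -0.0260)
  A=0.1288, B=-0.4145, C=(l²−L²−A²−y'²−z²)/(2L)=0.0171
  √(A²+B²)=0.4340;  θ2 = -1.2695+1.5313 ≈ 0.2618
arm 3 (φ=240.0°): x'=-0.0531, y'=-0.0400
  A cos θ + B sin θ = C:  0.2431·cos θ + -0.4145·sin θ = -0.2001
  γ=atan2(-0.4145,0.2431)=-1.0404;  ψ=arccos(-0.4163)=2.0002;  θ3=γ+ψ≈0.9599

θ₁ = 0.6978, θ₂ = 0.2618, θ₃ = 0.9599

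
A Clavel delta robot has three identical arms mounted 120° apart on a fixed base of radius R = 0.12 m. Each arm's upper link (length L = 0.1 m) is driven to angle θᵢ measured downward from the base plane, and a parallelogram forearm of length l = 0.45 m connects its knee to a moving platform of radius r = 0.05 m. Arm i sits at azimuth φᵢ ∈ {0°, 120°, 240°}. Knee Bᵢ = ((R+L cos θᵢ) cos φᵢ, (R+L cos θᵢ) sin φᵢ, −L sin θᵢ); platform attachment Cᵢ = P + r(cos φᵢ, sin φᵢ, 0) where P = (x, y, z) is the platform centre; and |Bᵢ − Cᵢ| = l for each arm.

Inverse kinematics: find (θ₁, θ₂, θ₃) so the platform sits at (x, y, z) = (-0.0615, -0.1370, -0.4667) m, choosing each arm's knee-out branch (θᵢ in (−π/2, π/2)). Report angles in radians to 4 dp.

θ₁ = 0.9599, θ₂ = 1.0475, θ₃ = 0.1745

φ1=0.0° → target in arm frame (-0.0615, -0.1370)
  A=0.1315, B=-0.4667, C=(l²−L²−A²−y'²−z²)/(2L)=-0.3069
  γ=atan2(-0.4667,0.1315)=-1.2962;  ψ=arccos(-0.6328)=2.2560;  θ1=γ+ψ≈0.9599
arm 2 (φ=120.0°): x'=-0.0879, y'=0.1218
  A cos θ + B sin θ = C:  0.1579·cos θ + -0.4667·sin θ = -0.3253
  θ2 = atan2(B,A) + arccos(C/0.4927) = 1.0475
rotate P by −φ3: (0.1494, 0.0152, -0.4667)
  A=-0.0794, B=-0.4667, C=(l²−L²−A²−y'²−z²)/(2L)=-0.1592
  √(A²+B²)=0.4734;  θ3 = -1.7393+1.9138 ≈ 0.1745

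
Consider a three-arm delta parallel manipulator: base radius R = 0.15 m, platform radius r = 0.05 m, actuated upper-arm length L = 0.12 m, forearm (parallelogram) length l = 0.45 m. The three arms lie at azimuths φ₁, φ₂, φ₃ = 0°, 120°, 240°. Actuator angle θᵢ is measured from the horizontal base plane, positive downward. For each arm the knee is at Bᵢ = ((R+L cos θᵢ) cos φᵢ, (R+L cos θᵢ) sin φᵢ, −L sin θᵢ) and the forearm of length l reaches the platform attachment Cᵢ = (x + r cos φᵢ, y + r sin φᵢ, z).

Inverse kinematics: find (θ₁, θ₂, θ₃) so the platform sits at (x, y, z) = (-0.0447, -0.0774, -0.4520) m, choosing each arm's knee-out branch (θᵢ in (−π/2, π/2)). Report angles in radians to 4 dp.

arm 1 (φ=0.0°): x'=-0.0447, y'=-0.0774
  A=0.1447, B=-0.4520, C=(l²−L²−A²−y'²−z²)/(2L)=-0.1797
  θ1 = atan2(B,A) + arccos(C/0.4746) = 0.6982
arm 2 (φ=120.0°): x'=-0.0447, y'=0.0774
  e−x'=0.1447;  (l²−L²−(e−x')²−y'²−z²)/2L = -0.1797
  √(A²+B²)=0.4746;  θ2 = -1.2610+1.9591 ≈ 0.6981
rotate P by −φ3: (0.0894, 0.0000, -0.4520)
  A cos θ + B sin θ = C:  0.0106·cos θ + -0.4520·sin θ = -0.0680
  θ3 = atan2(B,A) + arccos(C/0.4521) = 0.1744

θ₁ = 0.6982, θ₂ = 0.6981, θ₃ = 0.1744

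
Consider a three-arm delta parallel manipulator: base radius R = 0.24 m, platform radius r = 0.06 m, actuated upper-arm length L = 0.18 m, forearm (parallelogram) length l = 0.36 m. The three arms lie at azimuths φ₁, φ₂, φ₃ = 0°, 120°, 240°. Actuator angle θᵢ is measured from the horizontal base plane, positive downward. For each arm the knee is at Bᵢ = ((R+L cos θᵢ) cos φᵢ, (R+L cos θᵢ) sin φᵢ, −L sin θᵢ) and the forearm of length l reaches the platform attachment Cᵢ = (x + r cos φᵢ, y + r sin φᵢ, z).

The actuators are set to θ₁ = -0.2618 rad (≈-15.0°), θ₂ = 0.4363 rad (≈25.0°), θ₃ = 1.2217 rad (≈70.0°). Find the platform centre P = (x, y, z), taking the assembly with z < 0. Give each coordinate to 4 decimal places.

(0.0928, 0.0800, -0.1880)

arm 1 at φ=0.0°: (R−r)+L cos θ1 = 0.3539;  S1 = (0.3539, 0.0000, 0.0466)
arm 2 at φ=120.0°: (R−r)+L cos θ2 = 0.3431;  S2 = (-0.1716, 0.2972, -0.0761)
φ3=240.0°: virtual centre (-0.1208, -0.2092, -0.1691), radius l
subtract pairs → two planes through P
[-1.0509 0.5943 -0.2453]·P = -0.0039;  [-0.9493 -0.4184 -0.4315]·P = -0.0404
det = 1.0039;  x = 0.0255+-0.3577z,  y = 0.0387+-0.2197z
quadratic in z: (1.1762)z²+(0.1247)z+(-0.0181)=0, √Δ=0.3176 → z ∈ {-0.1880, 0.0820}; z = -0.1880 (taking z<0)
x = 0.0928, y = 0.0800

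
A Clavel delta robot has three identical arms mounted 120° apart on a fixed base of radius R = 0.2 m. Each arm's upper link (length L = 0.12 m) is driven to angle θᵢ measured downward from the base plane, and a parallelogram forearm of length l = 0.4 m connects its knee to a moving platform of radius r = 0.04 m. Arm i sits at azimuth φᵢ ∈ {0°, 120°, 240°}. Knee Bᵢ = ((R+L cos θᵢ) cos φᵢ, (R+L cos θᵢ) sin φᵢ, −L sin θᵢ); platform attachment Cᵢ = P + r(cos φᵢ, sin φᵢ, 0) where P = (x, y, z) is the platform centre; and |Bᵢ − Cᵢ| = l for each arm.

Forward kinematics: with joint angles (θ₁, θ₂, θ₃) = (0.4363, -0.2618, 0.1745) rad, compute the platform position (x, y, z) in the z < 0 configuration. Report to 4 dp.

(-0.0442, 0.0316, -0.2979)

φ1=0.0°: virtual centre (0.2688, 0.0000, -0.0507), radius l
φ2=120.0°: virtual centre (-0.1380, 0.2389, 0.0311), radius l
arm 3 at φ=240.0°: e+L cos θ3 = 0.2782;  S3 = (-0.1391, -0.2409, -0.0208)
|S₂|²−|S₁|² = 0.0023;  |S₃|²−|S₁|² = 0.0030
[-0.8134 0.4779 0.1635]·P = 0.0023;  [-0.8157 -0.4818 0.0598]·P = 0.0030
Cramer: x(z) = -0.0033+0.1373z;  y(z) = -0.0007-0.1085z
quadratic in z: (1.0306)z²+(0.0269)z+(-0.0834)=0, √Δ=0.5871 → z ∈ {-0.2979, 0.2718}; z = -0.2979 (taking z<0)
x = -0.0442, y = 0.0316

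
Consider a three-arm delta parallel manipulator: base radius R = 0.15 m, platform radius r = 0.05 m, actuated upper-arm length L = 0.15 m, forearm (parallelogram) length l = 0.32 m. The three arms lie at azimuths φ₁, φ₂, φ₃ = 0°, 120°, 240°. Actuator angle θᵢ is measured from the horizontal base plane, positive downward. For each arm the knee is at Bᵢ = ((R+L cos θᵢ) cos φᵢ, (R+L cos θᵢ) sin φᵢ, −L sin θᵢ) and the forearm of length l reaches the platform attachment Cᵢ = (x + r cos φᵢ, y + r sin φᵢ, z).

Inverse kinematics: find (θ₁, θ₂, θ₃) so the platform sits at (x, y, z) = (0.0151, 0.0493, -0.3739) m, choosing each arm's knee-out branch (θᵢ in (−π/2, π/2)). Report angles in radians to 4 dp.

θ₁ = 0.8725, θ₂ = 0.7851, θ₃ = 1.1344

φ1=0.0° → target in arm frame (0.0151, 0.0493)
  A=0.0849, B=-0.3739, C=(l²−L²−A²−y'²−z²)/(2L)=-0.2318
  √(A²+B²)=0.3834;  θ1 = -1.3475+2.2200 ≈ 0.8725
arm 2 (φ=120.0°): x'=0.0351, y'=-0.0377
  A cos θ + B sin θ = C:  0.0649·cos θ + -0.3739·sin θ = -0.2184
  θ2 = atan2(B,A) + arccos(C/0.3795) = 0.7851
φ3=240.0° → target in arm frame (-0.0502, -0.0116)
  A cos θ + B sin θ = C:  0.1502·cos θ + -0.3739·sin θ = -0.2754
  √(A²+B²)=0.4030;  θ3 = -1.1887+2.3231 ≈ 1.1344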